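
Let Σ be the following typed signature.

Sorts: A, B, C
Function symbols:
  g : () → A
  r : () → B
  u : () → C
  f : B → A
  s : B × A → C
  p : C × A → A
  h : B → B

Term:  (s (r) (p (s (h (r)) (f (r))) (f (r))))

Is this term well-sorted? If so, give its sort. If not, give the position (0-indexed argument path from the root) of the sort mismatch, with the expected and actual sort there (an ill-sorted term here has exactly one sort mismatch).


well-sorted; sort = C

  (r) : B
        (r) : B
      (h (r)) : B
        (r) : B
      (f (r)) : A
    (s (h (r)) (f (r))) : C
      (r) : B
    (f (r)) : A
  (p (s (h (r)) (f (r))) (f (r))) : A
(s (r) (p (s (h (r)) (f (r))) (f (r)))) : C


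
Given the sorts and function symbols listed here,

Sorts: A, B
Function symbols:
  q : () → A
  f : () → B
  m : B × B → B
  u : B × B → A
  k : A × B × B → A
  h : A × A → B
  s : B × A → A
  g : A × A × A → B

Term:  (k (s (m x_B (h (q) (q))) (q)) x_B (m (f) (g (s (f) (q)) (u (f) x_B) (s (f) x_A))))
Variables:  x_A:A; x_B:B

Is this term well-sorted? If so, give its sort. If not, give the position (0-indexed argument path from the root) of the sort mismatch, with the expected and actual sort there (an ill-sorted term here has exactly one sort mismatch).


well-sorted; sort = A

      x_B : B
        (q) : A
        (q) : A
      (h (q) (q)) : B
    (m x_B (h (q) (q))) : B
    (q) : A
  (s (m x_B (h (q) (q))) (q)) : A
  x_B : B
    (f) : B
        (f) : B
        (q) : A
      (s (f) (q)) : A
        (f) : B
        x_B : B
      (u (f) x_B) : A
        (f) : B
        x_A : A
      (s (f) x_A) : A
    (g (s (f) (q)) (u (f) x_B) (s (f) x_A)) : B
  (m (f) (g (s (f) (q)) (u (f) x_B) (s (f) x_A))) : B
(k (s (m x_B (h (q) (q))) (q)) x_B (m (f) (g (s (f) (q)) (u (f) x_B) (s (f) x_A)))) : A


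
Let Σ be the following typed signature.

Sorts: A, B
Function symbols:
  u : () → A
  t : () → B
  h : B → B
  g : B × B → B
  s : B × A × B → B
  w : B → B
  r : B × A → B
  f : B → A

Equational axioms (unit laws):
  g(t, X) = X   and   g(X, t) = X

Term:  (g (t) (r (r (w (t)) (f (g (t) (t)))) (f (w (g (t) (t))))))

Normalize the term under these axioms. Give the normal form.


1. (g (t) (r (r (w (t)) (f (g (t) (t)))) (f (w (g (t) (t))))))  →  (r (r (w (t)) (f (g (t) (t)))) (f (w (g (t) (t)))))
2. (r (r (w (t)) (f (g (t) (t)))) (f (w (g (t) (t)))))  →  (r (r (w (t)) (f (t))) (f (w (g (t) (t)))))
3. (r (r (w (t)) (f (t))) (f (w (g (t) (t)))))  →  (r (r (w (t)) (f (t))) (f (w (t))))

normal form = (r (r (w (t)) (f (t))) (f (w (t))))


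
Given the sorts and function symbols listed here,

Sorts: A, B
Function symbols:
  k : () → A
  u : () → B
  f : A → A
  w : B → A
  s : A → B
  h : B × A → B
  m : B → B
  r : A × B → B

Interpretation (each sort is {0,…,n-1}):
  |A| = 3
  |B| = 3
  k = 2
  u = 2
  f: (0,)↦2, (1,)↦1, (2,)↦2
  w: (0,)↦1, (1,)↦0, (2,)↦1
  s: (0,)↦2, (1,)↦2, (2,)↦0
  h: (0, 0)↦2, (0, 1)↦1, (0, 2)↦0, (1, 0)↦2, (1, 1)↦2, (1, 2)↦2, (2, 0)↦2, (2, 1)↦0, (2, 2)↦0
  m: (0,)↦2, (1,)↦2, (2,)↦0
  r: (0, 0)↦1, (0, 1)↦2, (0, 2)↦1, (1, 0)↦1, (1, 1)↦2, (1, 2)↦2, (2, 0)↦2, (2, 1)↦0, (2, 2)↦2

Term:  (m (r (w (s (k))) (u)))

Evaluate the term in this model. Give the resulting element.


  k = 2
  (s (k)) = s(2,) = 0
  (w (s (k))) = w(0,) = 1
  u = 2
  (r (w (s (k))) (u)) = r(1, 2) = 2
  (m (r (w (s (k))) (u))) = m(2,) = 0

value = 0


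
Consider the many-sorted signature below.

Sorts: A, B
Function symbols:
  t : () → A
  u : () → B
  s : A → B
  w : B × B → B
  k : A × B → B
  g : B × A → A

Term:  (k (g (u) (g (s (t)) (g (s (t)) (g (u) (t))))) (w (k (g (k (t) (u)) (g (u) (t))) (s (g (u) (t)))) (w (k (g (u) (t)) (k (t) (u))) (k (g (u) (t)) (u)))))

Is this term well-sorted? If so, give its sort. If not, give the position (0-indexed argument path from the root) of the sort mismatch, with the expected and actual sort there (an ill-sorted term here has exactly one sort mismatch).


well-sorted; sort = B

    (u) : B
        (t) : A
      (s (t)) : B
          (t) : A
        (s (t)) : B
          (u) : B
          (t) : A
        (g (u) (t)) : A
      (g (s (t)) (g (u) (t))) : A
    (g (s (t)) (g (s (t)) (g (u) (t)))) : A
  (g (u) (g (s (t)) (g (s (t)) (g (u) (t))))) : A
          (t) : A
          (u) : B
        (k (t) (u)) : B
          (u) : B
          (t) : A
        (g (u) (t)) : A
      (g (k (t) (u)) (g (u) (t))) : A
          (u) : B
          (t) : A
        (g (u) (t)) : A
      (s (g (u) (t))) : B
    (k (g (k (t) (u)) (g (u) (t))) (s (g (u) (t)))) : B
          (u) : B
          (t) : A
        (g (u) (t)) : A
          (t) : A
          (u) : B
        (k (t) (u)) : B
      (k (g (u) (t)) (k (t) (u))) : B
          (u) : B
          (t) : A
        (g (u) (t)) : A
        (u) : B
      (k (g (u) (t)) (u)) : B
    (w (k (g (u) (t)) (k (t) (u))) (k (g (u) (t)) (u))) : B
  (w (k (g (k (t) (u)) (g (u) (t))) (s (g (u) (t)))) (w (k (g (u) (t)) (k (t) (u))) (k (g (u) (t)) (u)))) : B
(k (g (u) (g (s (t)) (g (s (t)) (g (u) (t))))) (w (k (g (k (t) (u)) (g (u) (t))) (s (g (u) (t)))) (w (k (g (u) (t)) (k (t) (u))) (k (g (u) (t)) (u))))) : B


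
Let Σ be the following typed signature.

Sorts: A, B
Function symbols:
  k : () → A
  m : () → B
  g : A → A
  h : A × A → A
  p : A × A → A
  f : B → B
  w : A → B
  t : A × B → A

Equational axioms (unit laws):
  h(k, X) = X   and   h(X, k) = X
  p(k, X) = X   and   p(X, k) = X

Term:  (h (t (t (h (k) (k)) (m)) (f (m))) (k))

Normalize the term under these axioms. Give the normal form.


normal form = (t (t (k) (m)) (f (m)))

1. (h (t (t (h (k) (k)) (m)) (f (m))) (k))  →  (t (t (h (k) (k)) (m)) (f (m)))
2. (t (t (h (k) (k)) (m)) (f (m)))  →  (t (t (k) (m)) (f (m)))


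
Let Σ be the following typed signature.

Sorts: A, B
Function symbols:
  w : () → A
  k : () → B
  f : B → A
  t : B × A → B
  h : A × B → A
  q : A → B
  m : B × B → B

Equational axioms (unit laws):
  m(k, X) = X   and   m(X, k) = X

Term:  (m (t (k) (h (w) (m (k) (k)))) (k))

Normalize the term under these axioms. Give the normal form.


1. (m (t (k) (h (w) (m (k) (k)))) (k))  →  (t (k) (h (w) (m (k) (k))))
2. (t (k) (h (w) (m (k) (k))))  →  (t (k) (h (w) (k)))

normal form = (t (k) (h (w) (k)))


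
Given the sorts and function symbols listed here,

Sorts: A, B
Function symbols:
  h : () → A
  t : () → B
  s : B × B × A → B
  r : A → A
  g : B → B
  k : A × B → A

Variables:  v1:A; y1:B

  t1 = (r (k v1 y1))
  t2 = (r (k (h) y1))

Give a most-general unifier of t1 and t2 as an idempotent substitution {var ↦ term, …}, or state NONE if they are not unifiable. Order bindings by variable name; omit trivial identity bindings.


{v1 ↦ (h)}


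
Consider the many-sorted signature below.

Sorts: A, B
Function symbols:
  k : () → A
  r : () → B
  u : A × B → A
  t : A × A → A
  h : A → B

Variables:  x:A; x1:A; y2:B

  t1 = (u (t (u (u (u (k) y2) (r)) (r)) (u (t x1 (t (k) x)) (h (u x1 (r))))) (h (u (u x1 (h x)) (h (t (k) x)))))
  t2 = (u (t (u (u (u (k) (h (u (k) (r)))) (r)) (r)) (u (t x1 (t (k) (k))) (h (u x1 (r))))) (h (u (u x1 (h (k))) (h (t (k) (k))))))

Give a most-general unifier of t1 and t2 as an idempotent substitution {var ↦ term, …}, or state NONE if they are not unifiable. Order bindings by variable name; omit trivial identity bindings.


{x ↦ (k), y2 ↦ (h (u (k) (r)))}


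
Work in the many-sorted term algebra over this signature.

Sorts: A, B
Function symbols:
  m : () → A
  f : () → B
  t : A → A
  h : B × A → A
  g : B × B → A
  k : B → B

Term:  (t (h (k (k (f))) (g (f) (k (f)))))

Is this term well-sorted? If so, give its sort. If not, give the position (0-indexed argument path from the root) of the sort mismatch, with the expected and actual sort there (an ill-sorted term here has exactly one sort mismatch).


        (f) : B
      (k (f)) : B
    (k (k (f))) : B
      (f) : B
        (f) : B
      (k (f)) : B
    (g (f) (k (f))) : A
  (h (k (k (f))) (g (f) (k (f)))) : A
(t (h (k (k (f))) (g (f) (k (f))))) : A

well-sorted; sort = A


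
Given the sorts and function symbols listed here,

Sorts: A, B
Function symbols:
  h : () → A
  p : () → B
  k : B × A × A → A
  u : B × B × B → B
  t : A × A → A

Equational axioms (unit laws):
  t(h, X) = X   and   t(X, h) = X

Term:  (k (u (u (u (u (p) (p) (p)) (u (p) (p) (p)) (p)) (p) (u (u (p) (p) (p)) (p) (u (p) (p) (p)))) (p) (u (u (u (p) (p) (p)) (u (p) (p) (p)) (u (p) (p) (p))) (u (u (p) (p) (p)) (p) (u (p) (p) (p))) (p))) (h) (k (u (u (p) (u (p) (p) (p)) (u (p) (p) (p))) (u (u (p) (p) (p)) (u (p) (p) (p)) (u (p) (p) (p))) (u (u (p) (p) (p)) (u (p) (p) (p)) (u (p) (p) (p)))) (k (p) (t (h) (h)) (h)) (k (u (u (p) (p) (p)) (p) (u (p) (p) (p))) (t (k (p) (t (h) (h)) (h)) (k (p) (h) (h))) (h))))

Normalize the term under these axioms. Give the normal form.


1. (k (u (u (u (u (p) (p) (p)) (u (p) (p) (p)) (p)) (p) (u (u (p) (p) (p)) (p) (u (p) (p) (p)))) (p) (u (u (u (p) (p) (p)) (u (p) (p) (p)) (u (p) (p) (p))) (u (u (p) (p) (p)) (p) (u (p) (p) (p))) (p))) (h) (k (u (u (p) (u (p) (p) (p)) (u (p) (p) (p))) (u (u (p) (p) (p)) (u (p) (p) (p)) (u (p) (p) (p))) (u (u (p) (p) (p)) (u (p) (p) (p)) (u (p) (p) (p)))) (k (p) (t (h) (h)) (h)) (k (u (u (p) (p) (p)) (p) (u (p) (p) (p))) (t (k (p) (t (h) (h)) (h)) (k (p) (h) (h))) (h))))  →  (k (u (u (u (u (p) (p) (p)) (u (p) (p) (p)) (p)) (p) (u (u (p) (p) (p)) (p) (u (p) (p) (p)))) (p) (u (u (u (p) (p) (p)) (u (p) (p) (p)) (u (p) (p) (p))) (u (u (p) (p) (p)) (p) (u (p) (p) (p))) (p))) (h) (k (u (u (p) (u (p) (p) (p)) (u (p) (p) (p))) (u (u (p) (p) (p)) (u (p) (p) (p)) (u (p) (p) (p))) (u (u (p) (p) (p)) (u (p) (p) (p)) (u (p) (p) (p)))) (k (p) (h) (h)) (k (u (u (p) (p) (p)) (p) (u (p) (p) (p))) (t (k (p) (t (h) (h)) (h)) (k (p) (h) (h))) (h))))
2. (k (u (u (u (u (p) (p) (p)) (u (p) (p) (p)) (p)) (p) (u (u (p) (p) (p)) (p) (u (p) (p) (p)))) (p) (u (u (u (p) (p) (p)) (u (p) (p) (p)) (u (p) (p) (p))) (u (u (p) (p) (p)) (p) (u (p) (p) (p))) (p))) (h) (k (u (u (p) (u (p) (p) (p)) (u (p) (p) (p))) (u (u (p) (p) (p)) (u (p) (p) (p)) (u (p) (p) (p))) (u (u (p) (p) (p)) (u (p) (p) (p)) (u (p) (p) (p)))) (k (p) (h) (h)) (k (u (u (p) (p) (p)) (p) (u (p) (p) (p))) (t (k (p) (t (h) (h)) (h)) (k (p) (h) (h))) (h))))  →  (k (u (u (u (u (p) (p) (p)) (u (p) (p) (p)) (p)) (p) (u (u (p) (p) (p)) (p) (u (p) (p) (p)))) (p) (u (u (u (p) (p) (p)) (u (p) (p) (p)) (u (p) (p) (p))) (u (u (p) (p) (p)) (p) (u (p) (p) (p))) (p))) (h) (k (u (u (p) (u (p) (p) (p)) (u (p) (p) (p))) (u (u (p) (p) (p)) (u (p) (p) (p)) (u (p) (p) (p))) (u (u (p) (p) (p)) (u (p) (p) (p)) (u (p) (p) (p)))) (k (p) (h) (h)) (k (u (u (p) (p) (p)) (p) (u (p) (p) (p))) (t (k (p) (h) (h)) (k (p) (h) (h))) (h))))

normal form = (k (u (u (u (u (p) (p) (p)) (u (p) (p) (p)) (p)) (p) (u (u (p) (p) (p)) (p) (u (p) (p) (p)))) (p) (u (u (u (p) (p) (p)) (u (p) (p) (p)) (u (p) (p) (p))) (u (u (p) (p) (p)) (p) (u (p) (p) (p))) (p))) (h) (k (u (u (p) (u (p) (p) (p)) (u (p) (p) (p))) (u (u (p) (p) (p)) (u (p) (p) (p)) (u (p) (p) (p))) (u (u (p) (p) (p)) (u (p) (p) (p)) (u (p) (p) (p)))) (k (p) (h) (h)) (k (u (u (p) (p) (p)) (p) (u (p) (p) (p))) (t (k (p) (h) (h)) (k (p) (h) (h))) (h))))


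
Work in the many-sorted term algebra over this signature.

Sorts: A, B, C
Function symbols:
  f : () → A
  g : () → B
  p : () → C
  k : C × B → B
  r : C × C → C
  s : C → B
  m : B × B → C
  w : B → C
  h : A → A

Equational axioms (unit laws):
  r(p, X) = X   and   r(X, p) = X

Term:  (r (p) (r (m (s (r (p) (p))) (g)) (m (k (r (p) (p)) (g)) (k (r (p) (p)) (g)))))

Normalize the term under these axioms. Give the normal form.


1. (r (p) (r (m (s (r (p) (p))) (g)) (m (k (r (p) (p)) (g)) (k (r (p) (p)) (g)))))  →  (r (m (s (r (p) (p))) (g)) (m (k (r (p) (p)) (g)) (k (r (p) (p)) (g))))
2. (r (m (s (r (p) (p))) (g)) (m (k (r (p) (p)) (g)) (k (r (p) (p)) (g))))  →  (r (m (s (p)) (g)) (m (k (r (p) (p)) (g)) (k (r (p) (p)) (g))))
3. (r (m (s (p)) (g)) (m (k (r (p) (p)) (g)) (k (r (p) (p)) (g))))  →  (r (m (s (p)) (g)) (m (k (p) (g)) (k (r (p) (p)) (g))))
4. (r (m (s (p)) (g)) (m (k (p) (g)) (k (r (p) (p)) (g))))  →  (r (m (s (p)) (g)) (m (k (p) (g)) (k (p) (g))))

normal form = (r (m (s (p)) (g)) (m (k (p) (g)) (k (p) (g))))


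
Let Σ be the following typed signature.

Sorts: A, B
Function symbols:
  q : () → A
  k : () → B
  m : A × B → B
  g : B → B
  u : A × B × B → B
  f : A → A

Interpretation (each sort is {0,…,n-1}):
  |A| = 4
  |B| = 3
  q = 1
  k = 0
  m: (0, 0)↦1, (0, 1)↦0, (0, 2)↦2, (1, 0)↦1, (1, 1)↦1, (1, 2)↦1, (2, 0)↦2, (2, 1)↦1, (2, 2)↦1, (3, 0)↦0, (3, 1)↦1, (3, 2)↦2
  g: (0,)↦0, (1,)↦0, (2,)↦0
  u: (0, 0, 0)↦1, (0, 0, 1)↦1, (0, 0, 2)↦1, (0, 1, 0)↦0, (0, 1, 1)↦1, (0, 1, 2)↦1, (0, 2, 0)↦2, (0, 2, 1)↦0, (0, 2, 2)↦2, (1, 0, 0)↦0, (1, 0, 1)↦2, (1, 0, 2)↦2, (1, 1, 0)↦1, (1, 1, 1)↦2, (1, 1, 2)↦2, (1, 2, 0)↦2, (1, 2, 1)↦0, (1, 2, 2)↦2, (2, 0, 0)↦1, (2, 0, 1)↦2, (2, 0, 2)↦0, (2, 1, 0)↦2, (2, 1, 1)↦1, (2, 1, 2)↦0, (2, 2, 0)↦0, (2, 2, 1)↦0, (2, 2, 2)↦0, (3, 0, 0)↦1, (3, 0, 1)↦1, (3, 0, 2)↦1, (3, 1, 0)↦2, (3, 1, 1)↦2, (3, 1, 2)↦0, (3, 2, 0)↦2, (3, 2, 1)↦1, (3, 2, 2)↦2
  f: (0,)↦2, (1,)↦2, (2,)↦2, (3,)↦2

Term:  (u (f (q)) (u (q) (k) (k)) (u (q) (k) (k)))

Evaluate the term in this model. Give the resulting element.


value = 1

  q = 1
  (f (q)) = f(1,) = 2
  q = 1
  k = 0
  k = 0
  (u (q) (k) (k)) = u(1, 0, 0) = 0
  q = 1
  k = 0
  k = 0
  (u (q) (k) (k)) = u(1, 0, 0) = 0
  (u (f (q)) (u (q) (k) (k)) (u (q) (k) (k))) = u(2, 0, 0) = 1


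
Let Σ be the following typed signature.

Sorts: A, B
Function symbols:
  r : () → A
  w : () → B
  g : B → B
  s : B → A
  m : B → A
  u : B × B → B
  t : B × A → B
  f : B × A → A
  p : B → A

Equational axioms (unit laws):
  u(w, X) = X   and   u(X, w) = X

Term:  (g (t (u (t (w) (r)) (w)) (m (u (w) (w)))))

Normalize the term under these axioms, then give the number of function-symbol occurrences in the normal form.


size = 7

1. (g (t (u (t (w) (r)) (w)) (m (u (w) (w)))))  →  (g (t (t (w) (r)) (m (u (w) (w)))))
2. (g (t (t (w) (r)) (m (u (w) (w)))))  →  (g (t (t (w) (r)) (m (w))))
normal form: (g (t (t (w) (r)) (m (w))))


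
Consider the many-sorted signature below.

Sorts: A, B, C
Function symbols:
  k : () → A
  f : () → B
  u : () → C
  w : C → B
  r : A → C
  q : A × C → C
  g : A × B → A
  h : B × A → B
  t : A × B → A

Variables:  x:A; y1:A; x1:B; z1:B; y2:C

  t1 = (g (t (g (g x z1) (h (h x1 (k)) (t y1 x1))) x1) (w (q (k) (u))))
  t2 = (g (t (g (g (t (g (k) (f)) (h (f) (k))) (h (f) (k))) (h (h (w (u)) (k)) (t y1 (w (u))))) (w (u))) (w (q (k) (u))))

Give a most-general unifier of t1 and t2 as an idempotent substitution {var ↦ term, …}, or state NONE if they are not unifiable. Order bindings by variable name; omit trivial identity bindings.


{x ↦ (t (g (k) (f)) (h (f) (k))), x1 ↦ (w (u)), z1 ↦ (h (f) (k))}


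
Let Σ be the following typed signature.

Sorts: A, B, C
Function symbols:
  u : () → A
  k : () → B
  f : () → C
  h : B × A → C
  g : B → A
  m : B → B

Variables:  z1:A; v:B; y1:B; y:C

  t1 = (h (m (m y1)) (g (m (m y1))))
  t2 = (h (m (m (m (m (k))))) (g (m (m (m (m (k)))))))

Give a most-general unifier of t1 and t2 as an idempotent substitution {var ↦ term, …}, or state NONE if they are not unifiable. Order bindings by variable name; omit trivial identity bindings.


{y1 ↦ (m (m (k)))}


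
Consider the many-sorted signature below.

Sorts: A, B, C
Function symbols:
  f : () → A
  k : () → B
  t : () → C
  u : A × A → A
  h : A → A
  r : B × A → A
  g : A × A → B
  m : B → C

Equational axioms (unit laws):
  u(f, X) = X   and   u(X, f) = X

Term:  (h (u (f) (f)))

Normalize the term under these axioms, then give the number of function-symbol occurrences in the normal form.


1. (h (u (f) (f)))  →  (h (f))
normal form: (h (f))

size = 2


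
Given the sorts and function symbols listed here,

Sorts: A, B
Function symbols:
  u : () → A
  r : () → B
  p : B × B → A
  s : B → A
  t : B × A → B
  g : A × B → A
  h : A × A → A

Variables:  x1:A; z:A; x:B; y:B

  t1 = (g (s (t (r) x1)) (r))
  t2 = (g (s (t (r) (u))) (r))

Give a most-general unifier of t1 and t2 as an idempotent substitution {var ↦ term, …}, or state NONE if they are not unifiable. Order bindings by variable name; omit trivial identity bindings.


{x1 ↦ (u)}


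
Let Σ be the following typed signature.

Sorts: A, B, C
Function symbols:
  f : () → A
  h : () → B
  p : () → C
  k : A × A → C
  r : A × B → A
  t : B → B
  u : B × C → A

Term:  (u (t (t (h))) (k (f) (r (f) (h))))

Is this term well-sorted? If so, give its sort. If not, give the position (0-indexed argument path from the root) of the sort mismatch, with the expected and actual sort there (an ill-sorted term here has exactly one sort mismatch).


well-sorted; sort = A

      (h) : B
    (t (h)) : B
  (t (t (h))) : B
    (f) : A
      (f) : A
      (h) : B
    (r (f) (h)) : A
  (k (f) (r (f) (h))) : C
(u (t (t (h))) (k (f) (r (f) (h)))) : A


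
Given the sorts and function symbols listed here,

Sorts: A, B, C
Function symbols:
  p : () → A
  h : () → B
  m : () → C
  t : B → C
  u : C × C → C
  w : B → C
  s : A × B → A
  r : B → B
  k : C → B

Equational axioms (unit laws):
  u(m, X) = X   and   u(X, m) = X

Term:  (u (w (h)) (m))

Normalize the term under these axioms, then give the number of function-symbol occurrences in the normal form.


size = 2

1. (u (w (h)) (m))  →  (w (h))
normal form: (w (h))


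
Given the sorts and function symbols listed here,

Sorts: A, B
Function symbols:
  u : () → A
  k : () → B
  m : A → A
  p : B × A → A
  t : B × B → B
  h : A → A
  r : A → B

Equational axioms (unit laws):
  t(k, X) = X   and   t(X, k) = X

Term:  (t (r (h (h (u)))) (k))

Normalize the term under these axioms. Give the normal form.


normal form = (r (h (h (u))))

1. (t (r (h (h (u)))) (k))  →  (r (h (h (u))))


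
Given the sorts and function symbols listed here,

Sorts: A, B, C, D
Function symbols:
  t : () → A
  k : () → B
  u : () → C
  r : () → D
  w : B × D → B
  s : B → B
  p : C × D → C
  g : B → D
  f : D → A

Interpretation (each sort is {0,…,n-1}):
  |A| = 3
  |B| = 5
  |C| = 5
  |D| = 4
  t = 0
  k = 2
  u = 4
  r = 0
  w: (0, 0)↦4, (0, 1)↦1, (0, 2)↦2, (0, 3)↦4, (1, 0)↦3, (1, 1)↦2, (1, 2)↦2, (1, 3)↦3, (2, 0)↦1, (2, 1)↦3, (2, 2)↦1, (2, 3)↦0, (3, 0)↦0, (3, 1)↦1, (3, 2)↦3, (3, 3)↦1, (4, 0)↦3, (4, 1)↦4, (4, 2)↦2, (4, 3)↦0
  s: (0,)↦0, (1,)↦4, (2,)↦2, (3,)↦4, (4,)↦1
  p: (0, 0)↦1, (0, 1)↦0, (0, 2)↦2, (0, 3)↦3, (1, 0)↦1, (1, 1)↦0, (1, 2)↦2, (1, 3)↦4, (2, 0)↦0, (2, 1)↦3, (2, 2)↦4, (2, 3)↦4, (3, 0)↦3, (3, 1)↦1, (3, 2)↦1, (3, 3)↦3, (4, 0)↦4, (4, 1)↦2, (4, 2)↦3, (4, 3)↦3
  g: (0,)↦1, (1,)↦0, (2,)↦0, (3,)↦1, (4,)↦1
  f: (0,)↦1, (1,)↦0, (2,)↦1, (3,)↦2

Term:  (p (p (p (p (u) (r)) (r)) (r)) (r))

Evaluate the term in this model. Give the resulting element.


  u = 4
  r = 0
  (p (u) (r)) = p(4, 0) = 4
  r = 0
  (p (p (u) (r)) (r)) = p(4, 0) = 4
  r = 0
  (p (p (p (u) (r)) (r)) (r)) = p(4, 0) = 4
  r = 0
  (p (p (p (p (u) (r)) (r)) (r)) (r)) = p(4, 0) = 4

value = 4


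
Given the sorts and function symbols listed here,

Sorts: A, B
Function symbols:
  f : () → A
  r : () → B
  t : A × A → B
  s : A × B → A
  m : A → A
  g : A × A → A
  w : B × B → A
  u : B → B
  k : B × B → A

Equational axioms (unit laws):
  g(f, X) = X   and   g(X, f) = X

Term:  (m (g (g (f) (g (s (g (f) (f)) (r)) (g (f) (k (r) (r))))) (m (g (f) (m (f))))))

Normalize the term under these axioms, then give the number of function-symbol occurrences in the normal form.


1. (m (g (g (f) (g (s (g (f) (f)) (r)) (g (f) (k (r) (r))))) (m (g (f) (m (f))))))  →  (m (g (g (s (g (f) (f)) (r)) (g (f) (k (r) (r)))) (m (g (f) (m (f))))))
2. (m (g (g (s (g (f) (f)) (r)) (g (f) (k (r) (r)))) (m (g (f) (m (f))))))  →  (m (g (g (s (f) (r)) (g (f) (k (r) (r)))) (m (g (f) (m (f))))))
3. (m (g (g (s (f) (r)) (g (f) (k (r) (r)))) (m (g (f) (m (f))))))  →  (m (g (g (s (f) (r)) (k (r) (r))) (m (g (f) (m (f))))))
4. (m (g (g (s (f) (r)) (k (r) (r))) (m (g (f) (m (f))))))  →  (m (g (g (s (f) (r)) (k (r) (r))) (m (m (f)))))
normal form: (m (g (g (s (f) (r)) (k (r) (r))) (m (m (f)))))

size = 12


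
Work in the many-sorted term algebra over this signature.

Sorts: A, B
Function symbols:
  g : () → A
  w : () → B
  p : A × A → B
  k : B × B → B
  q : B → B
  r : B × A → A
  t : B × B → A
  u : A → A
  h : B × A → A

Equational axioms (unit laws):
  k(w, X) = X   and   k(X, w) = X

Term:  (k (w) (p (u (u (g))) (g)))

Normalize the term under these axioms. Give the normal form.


normal form = (p (u (u (g))) (g))

1. (k (w) (p (u (u (g))) (g)))  →  (p (u (u (g))) (g))


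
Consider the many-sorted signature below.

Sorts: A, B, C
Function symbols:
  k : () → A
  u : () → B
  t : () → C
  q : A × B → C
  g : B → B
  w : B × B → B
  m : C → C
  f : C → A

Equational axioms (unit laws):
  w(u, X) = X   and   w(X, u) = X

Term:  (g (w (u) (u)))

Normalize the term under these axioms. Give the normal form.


1. (g (w (u) (u)))  →  (g (u))

normal form = (g (u))


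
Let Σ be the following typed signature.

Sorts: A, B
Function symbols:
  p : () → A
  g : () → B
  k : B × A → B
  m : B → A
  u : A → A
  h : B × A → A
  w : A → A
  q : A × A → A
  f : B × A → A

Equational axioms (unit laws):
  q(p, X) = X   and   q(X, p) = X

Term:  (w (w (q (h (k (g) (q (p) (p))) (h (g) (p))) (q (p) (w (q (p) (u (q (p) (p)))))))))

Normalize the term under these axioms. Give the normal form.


1. (w (w (q (h (k (g) (q (p) (p))) (h (g) (p))) (q (p) (w (q (p) (u (q (p) (p)))))))))  →  (w (w (q (h (k (g) (p)) (h (g) (p))) (q (p) (w (q (p) (u (q (p) (p)))))))))
2. (w (w (q (h (k (g) (p)) (h (g) (p))) (q (p) (w (q (p) (u (q (p) (p)))))))))  →  (w (w (q (h (k (g) (p)) (h (g) (p))) (w (q (p) (u (q (p) (p))))))))
3. (w (w (q (h (k (g) (p)) (h (g) (p))) (w (q (p) (u (q (p) (p))))))))  →  (w (w (q (h (k (g) (p)) (h (g) (p))) (w (u (q (p) (p)))))))
4. (w (w (q (h (k (g) (p)) (h (g) (p))) (w (u (q (p) (p)))))))  →  (w (w (q (h (k (g) (p)) (h (g) (p))) (w (u (p))))))

normal form = (w (w (q (h (k (g) (p)) (h (g) (p))) (w (u (p))))))


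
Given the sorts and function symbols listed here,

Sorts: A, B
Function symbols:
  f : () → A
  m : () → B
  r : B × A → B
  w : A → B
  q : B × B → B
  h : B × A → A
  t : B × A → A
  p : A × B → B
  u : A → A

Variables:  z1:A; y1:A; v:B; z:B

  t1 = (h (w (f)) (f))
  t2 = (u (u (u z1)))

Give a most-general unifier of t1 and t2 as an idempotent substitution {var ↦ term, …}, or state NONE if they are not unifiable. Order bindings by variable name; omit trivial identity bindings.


NONE (not unifiable)

head clash or occurs-check failure — not unifiable


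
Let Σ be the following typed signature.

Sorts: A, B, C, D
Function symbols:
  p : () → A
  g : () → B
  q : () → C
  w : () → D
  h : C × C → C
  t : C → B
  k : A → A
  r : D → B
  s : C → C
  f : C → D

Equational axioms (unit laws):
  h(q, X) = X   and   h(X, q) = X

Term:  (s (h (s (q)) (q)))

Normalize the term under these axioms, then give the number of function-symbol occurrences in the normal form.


1. (s (h (s (q)) (q)))  →  (s (s (q)))
normal form: (s (s (q)))

size = 3


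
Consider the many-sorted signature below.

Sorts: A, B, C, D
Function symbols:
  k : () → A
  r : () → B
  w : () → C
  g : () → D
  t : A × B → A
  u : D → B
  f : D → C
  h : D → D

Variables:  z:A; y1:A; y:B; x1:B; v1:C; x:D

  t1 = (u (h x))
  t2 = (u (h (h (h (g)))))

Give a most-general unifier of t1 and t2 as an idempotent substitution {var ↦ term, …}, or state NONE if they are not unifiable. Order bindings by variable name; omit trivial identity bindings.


{x ↦ (h (h (g)))}


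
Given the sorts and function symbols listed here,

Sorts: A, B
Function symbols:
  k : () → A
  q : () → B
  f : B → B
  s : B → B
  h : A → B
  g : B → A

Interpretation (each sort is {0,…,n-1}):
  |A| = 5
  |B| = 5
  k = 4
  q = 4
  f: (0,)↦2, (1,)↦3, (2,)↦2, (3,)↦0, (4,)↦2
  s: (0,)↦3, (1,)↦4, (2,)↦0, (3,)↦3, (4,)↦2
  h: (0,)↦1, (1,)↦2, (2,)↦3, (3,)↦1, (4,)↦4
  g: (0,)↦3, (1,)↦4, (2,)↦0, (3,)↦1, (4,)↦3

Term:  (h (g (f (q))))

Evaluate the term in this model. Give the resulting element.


  q = 4
  (f (q)) = f(4,) = 2
  (g (f (q))) = g(2,) = 0
  (h (g (f (q)))) = h(0,) = 1

value = 1


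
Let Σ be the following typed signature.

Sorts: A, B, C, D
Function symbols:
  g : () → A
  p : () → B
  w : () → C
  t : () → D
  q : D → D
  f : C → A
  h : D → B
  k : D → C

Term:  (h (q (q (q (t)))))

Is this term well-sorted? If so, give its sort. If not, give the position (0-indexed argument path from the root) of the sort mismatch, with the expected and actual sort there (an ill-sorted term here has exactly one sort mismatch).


well-sorted; sort = B

        (t) : D
      (q (t)) : D
    (q (q (t))) : D
  (q (q (q (t)))) : D
(h (q (q (q (t))))) : B


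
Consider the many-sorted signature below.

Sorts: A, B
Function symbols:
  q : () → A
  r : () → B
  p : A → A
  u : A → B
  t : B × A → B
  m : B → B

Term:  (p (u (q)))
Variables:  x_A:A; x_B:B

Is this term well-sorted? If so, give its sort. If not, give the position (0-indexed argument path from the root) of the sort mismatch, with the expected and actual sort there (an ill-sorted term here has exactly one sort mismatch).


ill-sorted at position [0]: expected A, got B

    (q) : A
  (u (q)) : B
(p (u (q))) : ✗ arg 0 at [0] has sort B, expected A


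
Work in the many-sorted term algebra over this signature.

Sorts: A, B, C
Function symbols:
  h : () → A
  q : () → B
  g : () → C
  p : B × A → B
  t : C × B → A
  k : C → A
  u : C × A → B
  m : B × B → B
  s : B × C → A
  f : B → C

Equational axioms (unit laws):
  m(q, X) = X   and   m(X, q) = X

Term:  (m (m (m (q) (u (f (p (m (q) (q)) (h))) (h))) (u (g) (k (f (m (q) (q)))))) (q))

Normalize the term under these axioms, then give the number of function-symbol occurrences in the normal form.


size = 12

1. (m (m (m (q) (u (f (p (m (q) (q)) (h))) (h))) (u (g) (k (f (m (q) (q)))))) (q))  →  (m (m (q) (u (f (p (m (q) (q)) (h))) (h))) (u (g) (k (f (m (q) (q))))))
2. (m (m (q) (u (f (p (m (q) (q)) (h))) (h))) (u (g) (k (f (m (q) (q))))))  →  (m (u (f (p (m (q) (q)) (h))) (h)) (u (g) (k (f (m (q) (q))))))
3. (m (u (f (p (m (q) (q)) (h))) (h)) (u (g) (k (f (m (q) (q))))))  →  (m (u (f (p (q) (h))) (h)) (u (g) (k (f (m (q) (q))))))
4. (m (u (f (p (q) (h))) (h)) (u (g) (k (f (m (q) (q))))))  →  (m (u (f (p (q) (h))) (h)) (u (g) (k (f (q)))))
normal form: (m (u (f (p (q) (h))) (h)) (u (g) (k (f (q)))))


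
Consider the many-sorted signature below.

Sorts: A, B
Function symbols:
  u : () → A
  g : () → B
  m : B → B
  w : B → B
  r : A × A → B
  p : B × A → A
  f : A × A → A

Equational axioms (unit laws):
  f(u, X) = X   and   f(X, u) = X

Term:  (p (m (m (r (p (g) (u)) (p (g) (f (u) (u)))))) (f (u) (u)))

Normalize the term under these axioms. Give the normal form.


1. (p (m (m (r (p (g) (u)) (p (g) (f (u) (u)))))) (f (u) (u)))  →  (p (m (m (r (p (g) (u)) (p (g) (u))))) (f (u) (u)))
2. (p (m (m (r (p (g) (u)) (p (g) (u))))) (f (u) (u)))  →  (p (m (m (r (p (g) (u)) (p (g) (u))))) (u))

normal form = (p (m (m (r (p (g) (u)) (p (g) (u))))) (u))


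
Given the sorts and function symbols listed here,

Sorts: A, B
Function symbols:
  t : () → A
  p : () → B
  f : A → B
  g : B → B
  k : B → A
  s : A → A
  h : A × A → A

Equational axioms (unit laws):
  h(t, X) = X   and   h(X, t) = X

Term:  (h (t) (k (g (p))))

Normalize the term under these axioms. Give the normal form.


normal form = (k (g (p)))

1. (h (t) (k (g (p))))  →  (k (g (p)))


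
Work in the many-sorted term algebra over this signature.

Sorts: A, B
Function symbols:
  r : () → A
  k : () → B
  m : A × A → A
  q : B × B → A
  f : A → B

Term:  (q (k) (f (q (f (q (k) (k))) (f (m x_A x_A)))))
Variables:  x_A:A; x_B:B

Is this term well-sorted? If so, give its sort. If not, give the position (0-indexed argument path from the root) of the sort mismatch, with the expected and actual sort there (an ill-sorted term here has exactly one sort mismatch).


well-sorted; sort = A

  (k) : B
          (k) : B
          (k) : B
        (q (k) (k)) : A
      (f (q (k) (k))) : B
          x_A : A
          x_A : A
        (m x_A x_A) : A
      (f (m x_A x_A)) : B
    (q (f (q (k) (k))) (f (m x_A x_A))) : A
  (f (q (f (q (k) (k))) (f (m x_A x_A)))) : B
(q (k) (f (q (f (q (k) (k))) (f (m x_A x_A))))) : A


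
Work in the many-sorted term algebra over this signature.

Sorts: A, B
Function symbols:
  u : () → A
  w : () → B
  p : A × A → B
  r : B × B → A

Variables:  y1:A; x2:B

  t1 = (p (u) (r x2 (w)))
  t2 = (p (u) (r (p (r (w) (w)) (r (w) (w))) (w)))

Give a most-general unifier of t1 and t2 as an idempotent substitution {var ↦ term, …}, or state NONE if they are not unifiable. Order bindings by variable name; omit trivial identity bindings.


{x2 ↦ (p (r (w) (w)) (r (w) (w)))}


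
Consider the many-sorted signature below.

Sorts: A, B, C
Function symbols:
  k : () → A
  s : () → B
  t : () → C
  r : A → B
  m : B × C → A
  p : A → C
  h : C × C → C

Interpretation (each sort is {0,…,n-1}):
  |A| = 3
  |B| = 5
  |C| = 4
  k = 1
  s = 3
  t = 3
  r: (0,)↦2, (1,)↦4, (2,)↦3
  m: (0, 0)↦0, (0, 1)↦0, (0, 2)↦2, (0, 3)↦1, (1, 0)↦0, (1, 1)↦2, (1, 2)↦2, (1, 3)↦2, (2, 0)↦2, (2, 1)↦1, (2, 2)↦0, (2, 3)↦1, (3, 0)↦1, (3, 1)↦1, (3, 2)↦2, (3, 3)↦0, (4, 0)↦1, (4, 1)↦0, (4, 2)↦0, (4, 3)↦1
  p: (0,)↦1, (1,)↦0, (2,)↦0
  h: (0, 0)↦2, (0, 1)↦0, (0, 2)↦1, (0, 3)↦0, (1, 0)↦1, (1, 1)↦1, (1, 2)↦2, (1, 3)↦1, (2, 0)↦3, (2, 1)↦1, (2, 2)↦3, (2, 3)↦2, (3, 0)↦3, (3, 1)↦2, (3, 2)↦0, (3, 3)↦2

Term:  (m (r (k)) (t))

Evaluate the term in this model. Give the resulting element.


value = 1

  k = 1
  (r (k)) = r(1,) = 4
  t = 3
  (m (r (k)) (t)) = m(4, 3) = 1


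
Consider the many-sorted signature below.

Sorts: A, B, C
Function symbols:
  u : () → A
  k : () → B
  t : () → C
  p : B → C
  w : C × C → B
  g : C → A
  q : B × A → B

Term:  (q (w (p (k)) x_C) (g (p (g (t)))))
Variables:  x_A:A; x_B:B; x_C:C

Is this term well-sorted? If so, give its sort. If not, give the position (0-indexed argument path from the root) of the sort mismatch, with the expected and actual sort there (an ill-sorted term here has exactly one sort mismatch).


ill-sorted at position [1, 0, 0]: expected B, got A

      (k) : B
    (p (k)) : C
    x_C : C
  (w (p (k)) x_C) : B
        (t) : C
      (g (t)) : A
    (p (g (t))) : ✗ arg 0 at [1, 0, 0] has sort A, expected B


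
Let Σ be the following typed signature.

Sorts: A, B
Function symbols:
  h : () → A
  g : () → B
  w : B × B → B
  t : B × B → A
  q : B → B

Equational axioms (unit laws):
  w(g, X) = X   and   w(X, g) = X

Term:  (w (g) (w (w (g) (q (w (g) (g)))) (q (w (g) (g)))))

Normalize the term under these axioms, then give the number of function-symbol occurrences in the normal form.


1. (w (g) (w (w (g) (q (w (g) (g)))) (q (w (g) (g)))))  →  (w (w (g) (q (w (g) (g)))) (q (w (g) (g))))
2. (w (w (g) (q (w (g) (g)))) (q (w (g) (g))))  →  (w (q (w (g) (g))) (q (w (g) (g))))
3. (w (q (w (g) (g))) (q (w (g) (g))))  →  (w (q (g)) (q (w (g) (g))))
4. (w (q (g)) (q (w (g) (g))))  →  (w (q (g)) (q (g)))
normal form: (w (q (g)) (q (g)))

size = 5


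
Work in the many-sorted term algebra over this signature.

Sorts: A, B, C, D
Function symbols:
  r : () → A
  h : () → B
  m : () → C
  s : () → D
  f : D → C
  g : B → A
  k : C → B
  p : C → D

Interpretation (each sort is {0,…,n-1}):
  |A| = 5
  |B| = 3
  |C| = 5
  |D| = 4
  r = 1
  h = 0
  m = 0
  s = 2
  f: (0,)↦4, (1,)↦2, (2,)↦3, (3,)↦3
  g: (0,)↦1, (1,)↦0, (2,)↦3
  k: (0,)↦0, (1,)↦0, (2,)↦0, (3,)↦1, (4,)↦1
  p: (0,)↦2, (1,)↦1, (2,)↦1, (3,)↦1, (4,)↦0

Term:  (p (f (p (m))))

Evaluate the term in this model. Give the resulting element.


value = 1

  m = 0
  (p (m)) = p(0,) = 2
  (f (p (m))) = f(2,) = 3
  (p (f (p (m)))) = p(3,) = 1


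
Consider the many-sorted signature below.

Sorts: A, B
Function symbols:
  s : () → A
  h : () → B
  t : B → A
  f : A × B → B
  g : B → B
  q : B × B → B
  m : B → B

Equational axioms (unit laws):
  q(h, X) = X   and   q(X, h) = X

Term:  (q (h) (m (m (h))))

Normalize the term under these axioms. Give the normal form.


1. (q (h) (m (m (h))))  →  (m (m (h)))

normal form = (m (m (h)))


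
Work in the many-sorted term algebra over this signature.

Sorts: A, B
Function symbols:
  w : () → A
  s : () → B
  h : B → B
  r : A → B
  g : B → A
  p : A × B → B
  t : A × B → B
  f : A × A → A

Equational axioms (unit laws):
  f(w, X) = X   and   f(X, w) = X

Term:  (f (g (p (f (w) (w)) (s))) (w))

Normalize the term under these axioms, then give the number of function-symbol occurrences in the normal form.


1. (f (g (p (f (w) (w)) (s))) (w))  →  (g (p (f (w) (w)) (s)))
2. (g (p (f (w) (w)) (s)))  →  (g (p (w) (s)))
normal form: (g (p (w) (s)))

size = 4


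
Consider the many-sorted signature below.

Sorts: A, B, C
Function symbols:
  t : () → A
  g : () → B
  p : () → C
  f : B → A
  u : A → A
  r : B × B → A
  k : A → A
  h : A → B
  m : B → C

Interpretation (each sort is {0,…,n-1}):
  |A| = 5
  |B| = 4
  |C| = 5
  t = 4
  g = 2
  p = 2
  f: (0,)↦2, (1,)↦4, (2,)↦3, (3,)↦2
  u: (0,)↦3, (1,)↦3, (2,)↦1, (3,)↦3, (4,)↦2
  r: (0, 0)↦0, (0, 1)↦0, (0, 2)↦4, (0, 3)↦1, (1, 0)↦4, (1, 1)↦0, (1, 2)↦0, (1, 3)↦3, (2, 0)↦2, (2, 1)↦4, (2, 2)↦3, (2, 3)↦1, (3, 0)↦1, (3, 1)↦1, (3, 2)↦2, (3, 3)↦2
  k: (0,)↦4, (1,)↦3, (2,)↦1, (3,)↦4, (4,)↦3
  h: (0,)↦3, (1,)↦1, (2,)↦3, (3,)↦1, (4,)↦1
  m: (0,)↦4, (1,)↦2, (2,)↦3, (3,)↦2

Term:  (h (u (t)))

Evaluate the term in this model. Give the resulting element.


  t = 4
  (u (t)) = u(4,) = 2
  (h (u (t))) = h(2,) = 3

value = 3


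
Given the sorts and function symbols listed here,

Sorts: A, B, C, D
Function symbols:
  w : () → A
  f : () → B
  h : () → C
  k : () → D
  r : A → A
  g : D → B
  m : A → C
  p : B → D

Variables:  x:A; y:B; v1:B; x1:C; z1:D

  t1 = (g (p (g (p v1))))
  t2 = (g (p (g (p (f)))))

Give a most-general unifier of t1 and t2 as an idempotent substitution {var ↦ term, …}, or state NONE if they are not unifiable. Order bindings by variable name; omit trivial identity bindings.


{v1 ↦ (f)}


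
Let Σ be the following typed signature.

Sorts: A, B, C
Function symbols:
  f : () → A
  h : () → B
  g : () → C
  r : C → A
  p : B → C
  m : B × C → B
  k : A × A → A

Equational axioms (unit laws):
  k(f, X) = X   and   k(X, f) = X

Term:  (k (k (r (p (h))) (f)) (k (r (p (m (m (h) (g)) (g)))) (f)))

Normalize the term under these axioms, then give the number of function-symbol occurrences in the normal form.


1. (k (k (r (p (h))) (f)) (k (r (p (m (m (h) (g)) (g)))) (f)))  →  (k (r (p (h))) (k (r (p (m (m (h) (g)) (g)))) (f)))
2. (k (r (p (h))) (k (r (p (m (m (h) (g)) (g)))) (f)))  →  (k (r (p (h))) (r (p (m (m (h) (g)) (g)))))
normal form: (k (r (p (h))) (r (p (m (m (h) (g)) (g)))))

size = 11


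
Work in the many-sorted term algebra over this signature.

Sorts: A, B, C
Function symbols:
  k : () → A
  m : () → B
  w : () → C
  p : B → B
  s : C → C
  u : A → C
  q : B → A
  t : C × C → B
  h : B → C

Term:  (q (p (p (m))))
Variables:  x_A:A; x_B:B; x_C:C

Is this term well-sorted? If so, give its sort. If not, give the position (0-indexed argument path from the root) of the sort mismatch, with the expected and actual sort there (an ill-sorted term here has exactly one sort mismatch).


      (m) : B
    (p (m)) : B
  (p (p (m))) : B
(q (p (p (m)))) : A

well-sorted; sort = A


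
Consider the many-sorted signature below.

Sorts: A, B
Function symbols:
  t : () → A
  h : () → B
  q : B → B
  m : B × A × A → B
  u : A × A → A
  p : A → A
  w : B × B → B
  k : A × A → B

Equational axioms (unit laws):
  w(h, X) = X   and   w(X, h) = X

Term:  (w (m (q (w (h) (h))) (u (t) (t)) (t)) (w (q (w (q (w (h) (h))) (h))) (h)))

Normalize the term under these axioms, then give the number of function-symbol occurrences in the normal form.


size = 11

1. (w (m (q (w (h) (h))) (u (t) (t)) (t)) (w (q (w (q (w (h) (h))) (h))) (h)))  →  (w (m (q (h)) (u (t) (t)) (t)) (w (q (w (q (w (h) (h))) (h))) (h)))
2. (w (m (q (h)) (u (t) (t)) (t)) (w (q (w (q (w (h) (h))) (h))) (h)))  →  (w (m (q (h)) (u (t) (t)) (t)) (q (w (q (w (h) (h))) (h))))
3. (w (m (q (h)) (u (t) (t)) (t)) (q (w (q (w (h) (h))) (h))))  →  (w (m (q (h)) (u (t) (t)) (t)) (q (q (w (h) (h)))))
4. (w (m (q (h)) (u (t) (t)) (t)) (q (q (w (h) (h)))))  →  (w (m (q (h)) (u (t) (t)) (t)) (q (q (h))))
normal form: (w (m (q (h)) (u (t) (t)) (t)) (q (q (h))))


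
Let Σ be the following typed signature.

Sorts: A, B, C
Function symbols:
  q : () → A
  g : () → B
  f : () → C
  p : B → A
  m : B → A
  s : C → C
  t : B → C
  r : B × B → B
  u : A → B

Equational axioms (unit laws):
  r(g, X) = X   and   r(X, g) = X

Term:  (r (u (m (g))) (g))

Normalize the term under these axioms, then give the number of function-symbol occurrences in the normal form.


1. (r (u (m (g))) (g))  →  (u (m (g)))
normal form: (u (m (g)))

size = 3


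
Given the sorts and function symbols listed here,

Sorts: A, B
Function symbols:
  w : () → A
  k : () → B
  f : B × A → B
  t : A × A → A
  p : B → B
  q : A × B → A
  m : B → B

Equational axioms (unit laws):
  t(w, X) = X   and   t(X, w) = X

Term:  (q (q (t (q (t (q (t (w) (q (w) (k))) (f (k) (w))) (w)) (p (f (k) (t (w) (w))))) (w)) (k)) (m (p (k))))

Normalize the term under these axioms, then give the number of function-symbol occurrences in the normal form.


size = 18

1. (q (q (t (q (t (q (t (w) (q (w) (k))) (f (k) (w))) (w)) (p (f (k) (t (w) (w))))) (w)) (k)) (m (p (k))))  →  (q (q (q (t (q (t (w) (q (w) (k))) (f (k) (w))) (w)) (p (f (k) (t (w) (w))))) (k)) (m (p (k))))
2. (q (q (q (t (q (t (w) (q (w) (k))) (f (k) (w))) (w)) (p (f (k) (t (w) (w))))) (k)) (m (p (k))))  →  (q (q (q (q (t (w) (q (w) (k))) (f (k) (w))) (p (f (k) (t (w) (w))))) (k)) (m (p (k))))
3. (q (q (q (q (t (w) (q (w) (k))) (f (k) (w))) (p (f (k) (t (w) (w))))) (k)) (m (p (k))))  →  (q (q (q (q (q (w) (k)) (f (k) (w))) (p (f (k) (t (w) (w))))) (k)) (m (p (k))))
4. (q (q (q (q (q (w) (k)) (f (k) (w))) (p (f (k) (t (w) (w))))) (k)) (m (p (k))))  →  (q (q (q (q (q (w) (k)) (f (k) (w))) (p (f (k) (w)))) (k)) (m (p (k))))
normal form: (q (q (q (q (q (w) (k)) (f (k) (w))) (p (f (k) (w)))) (k)) (m (p (k))))


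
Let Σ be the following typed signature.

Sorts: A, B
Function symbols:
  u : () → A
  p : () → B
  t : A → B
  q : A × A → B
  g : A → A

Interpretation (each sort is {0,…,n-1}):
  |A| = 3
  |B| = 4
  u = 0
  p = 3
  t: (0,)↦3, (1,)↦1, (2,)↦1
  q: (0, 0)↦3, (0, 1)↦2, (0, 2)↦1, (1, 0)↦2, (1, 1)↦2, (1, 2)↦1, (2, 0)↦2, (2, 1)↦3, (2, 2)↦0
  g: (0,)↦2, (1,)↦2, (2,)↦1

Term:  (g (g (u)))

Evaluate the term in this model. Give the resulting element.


value = 1

  u = 0
  (g (u)) = g(0,) = 2
  (g (g (u))) = g(2,) = 1


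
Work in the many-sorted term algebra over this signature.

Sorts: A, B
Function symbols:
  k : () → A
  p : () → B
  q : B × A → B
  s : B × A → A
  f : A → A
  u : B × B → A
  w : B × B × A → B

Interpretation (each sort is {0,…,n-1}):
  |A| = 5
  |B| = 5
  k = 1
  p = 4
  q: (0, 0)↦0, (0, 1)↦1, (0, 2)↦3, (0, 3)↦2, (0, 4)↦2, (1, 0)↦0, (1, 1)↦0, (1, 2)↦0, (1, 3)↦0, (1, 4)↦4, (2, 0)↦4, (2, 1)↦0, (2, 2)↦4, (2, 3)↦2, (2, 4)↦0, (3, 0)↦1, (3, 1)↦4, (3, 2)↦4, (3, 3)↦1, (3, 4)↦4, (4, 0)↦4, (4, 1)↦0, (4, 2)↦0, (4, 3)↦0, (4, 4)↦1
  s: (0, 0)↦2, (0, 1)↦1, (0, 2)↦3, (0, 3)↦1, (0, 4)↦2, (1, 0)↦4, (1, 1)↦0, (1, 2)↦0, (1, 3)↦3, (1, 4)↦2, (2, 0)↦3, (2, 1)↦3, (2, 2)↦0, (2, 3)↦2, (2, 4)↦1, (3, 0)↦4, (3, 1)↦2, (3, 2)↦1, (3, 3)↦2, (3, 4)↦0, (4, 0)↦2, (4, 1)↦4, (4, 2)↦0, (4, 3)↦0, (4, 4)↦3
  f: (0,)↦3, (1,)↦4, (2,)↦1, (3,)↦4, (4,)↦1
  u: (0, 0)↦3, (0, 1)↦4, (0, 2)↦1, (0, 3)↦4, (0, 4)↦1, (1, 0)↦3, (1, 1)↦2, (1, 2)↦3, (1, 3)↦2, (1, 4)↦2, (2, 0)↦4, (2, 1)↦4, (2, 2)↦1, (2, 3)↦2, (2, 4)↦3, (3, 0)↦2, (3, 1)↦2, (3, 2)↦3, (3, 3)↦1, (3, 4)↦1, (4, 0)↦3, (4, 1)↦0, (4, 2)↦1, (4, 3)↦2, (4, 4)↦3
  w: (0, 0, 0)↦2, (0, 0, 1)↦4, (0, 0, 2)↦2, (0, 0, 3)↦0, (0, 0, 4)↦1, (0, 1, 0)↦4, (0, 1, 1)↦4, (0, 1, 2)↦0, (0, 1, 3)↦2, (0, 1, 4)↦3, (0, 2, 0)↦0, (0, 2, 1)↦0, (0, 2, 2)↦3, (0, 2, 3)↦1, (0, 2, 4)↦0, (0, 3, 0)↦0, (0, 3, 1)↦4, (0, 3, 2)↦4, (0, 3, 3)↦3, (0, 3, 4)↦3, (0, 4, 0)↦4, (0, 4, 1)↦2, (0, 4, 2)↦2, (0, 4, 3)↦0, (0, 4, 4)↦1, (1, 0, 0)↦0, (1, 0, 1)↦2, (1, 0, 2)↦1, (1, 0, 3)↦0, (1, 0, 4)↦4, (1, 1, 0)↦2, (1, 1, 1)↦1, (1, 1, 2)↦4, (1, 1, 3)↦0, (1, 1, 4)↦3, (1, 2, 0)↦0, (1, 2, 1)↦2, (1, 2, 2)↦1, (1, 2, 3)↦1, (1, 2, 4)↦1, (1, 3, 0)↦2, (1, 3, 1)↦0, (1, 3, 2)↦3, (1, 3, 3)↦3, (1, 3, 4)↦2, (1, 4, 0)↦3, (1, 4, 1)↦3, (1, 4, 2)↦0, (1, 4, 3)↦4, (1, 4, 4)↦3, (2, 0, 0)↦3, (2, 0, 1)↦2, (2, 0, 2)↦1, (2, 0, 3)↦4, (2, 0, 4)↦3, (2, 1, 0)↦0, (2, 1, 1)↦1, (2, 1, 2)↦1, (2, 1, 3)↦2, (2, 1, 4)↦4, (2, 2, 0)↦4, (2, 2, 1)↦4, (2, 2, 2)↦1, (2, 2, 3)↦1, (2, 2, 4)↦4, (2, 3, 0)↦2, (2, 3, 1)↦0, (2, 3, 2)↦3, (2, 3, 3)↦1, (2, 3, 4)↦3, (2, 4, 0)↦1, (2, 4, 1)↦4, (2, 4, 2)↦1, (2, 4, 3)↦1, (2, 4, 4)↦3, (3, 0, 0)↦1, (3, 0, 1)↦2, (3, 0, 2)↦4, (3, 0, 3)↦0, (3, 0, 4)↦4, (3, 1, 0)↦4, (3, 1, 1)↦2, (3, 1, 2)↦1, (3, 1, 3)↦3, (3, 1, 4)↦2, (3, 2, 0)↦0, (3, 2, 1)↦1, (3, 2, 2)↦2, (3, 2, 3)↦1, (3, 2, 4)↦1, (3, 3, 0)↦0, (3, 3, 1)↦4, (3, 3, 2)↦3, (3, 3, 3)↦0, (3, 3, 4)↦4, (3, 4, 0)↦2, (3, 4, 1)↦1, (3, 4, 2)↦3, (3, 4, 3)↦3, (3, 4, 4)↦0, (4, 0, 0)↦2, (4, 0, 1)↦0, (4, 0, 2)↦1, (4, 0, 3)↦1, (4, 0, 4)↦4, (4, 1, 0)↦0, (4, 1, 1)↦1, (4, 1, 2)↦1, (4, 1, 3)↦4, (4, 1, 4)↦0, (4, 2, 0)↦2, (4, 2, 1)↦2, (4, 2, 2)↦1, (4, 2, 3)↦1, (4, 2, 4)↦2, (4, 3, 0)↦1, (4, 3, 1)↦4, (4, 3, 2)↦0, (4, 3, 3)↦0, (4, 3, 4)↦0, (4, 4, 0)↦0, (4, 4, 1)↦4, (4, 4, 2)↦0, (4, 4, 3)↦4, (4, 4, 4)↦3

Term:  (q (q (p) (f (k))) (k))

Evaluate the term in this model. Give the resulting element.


  p = 4
  k = 1
  (f (k)) = f(1,) = 4
  (q (p) (f (k))) = q(4, 4) = 1
  k = 1
  (q (q (p) (f (k))) (k)) = q(1, 1) = 0

value = 0
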